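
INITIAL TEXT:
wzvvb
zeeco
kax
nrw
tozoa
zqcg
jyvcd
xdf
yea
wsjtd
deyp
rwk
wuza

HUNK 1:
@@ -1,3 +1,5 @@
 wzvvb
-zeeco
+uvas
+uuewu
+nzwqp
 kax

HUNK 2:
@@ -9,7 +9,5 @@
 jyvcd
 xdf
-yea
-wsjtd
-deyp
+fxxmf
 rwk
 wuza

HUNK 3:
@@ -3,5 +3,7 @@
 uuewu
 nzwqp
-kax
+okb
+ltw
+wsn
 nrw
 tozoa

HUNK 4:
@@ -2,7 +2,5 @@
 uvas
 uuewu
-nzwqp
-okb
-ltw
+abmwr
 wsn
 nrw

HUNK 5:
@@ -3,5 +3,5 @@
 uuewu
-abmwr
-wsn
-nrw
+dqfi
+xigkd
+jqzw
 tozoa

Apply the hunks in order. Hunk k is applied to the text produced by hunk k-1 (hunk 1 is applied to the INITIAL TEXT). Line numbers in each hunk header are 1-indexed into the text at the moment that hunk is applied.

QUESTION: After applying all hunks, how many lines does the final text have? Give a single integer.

Answer: 13

Derivation:
Hunk 1: at line 1 remove [zeeco] add [uvas,uuewu,nzwqp] -> 15 lines: wzvvb uvas uuewu nzwqp kax nrw tozoa zqcg jyvcd xdf yea wsjtd deyp rwk wuza
Hunk 2: at line 9 remove [yea,wsjtd,deyp] add [fxxmf] -> 13 lines: wzvvb uvas uuewu nzwqp kax nrw tozoa zqcg jyvcd xdf fxxmf rwk wuza
Hunk 3: at line 3 remove [kax] add [okb,ltw,wsn] -> 15 lines: wzvvb uvas uuewu nzwqp okb ltw wsn nrw tozoa zqcg jyvcd xdf fxxmf rwk wuza
Hunk 4: at line 2 remove [nzwqp,okb,ltw] add [abmwr] -> 13 lines: wzvvb uvas uuewu abmwr wsn nrw tozoa zqcg jyvcd xdf fxxmf rwk wuza
Hunk 5: at line 3 remove [abmwr,wsn,nrw] add [dqfi,xigkd,jqzw] -> 13 lines: wzvvb uvas uuewu dqfi xigkd jqzw tozoa zqcg jyvcd xdf fxxmf rwk wuza
Final line count: 13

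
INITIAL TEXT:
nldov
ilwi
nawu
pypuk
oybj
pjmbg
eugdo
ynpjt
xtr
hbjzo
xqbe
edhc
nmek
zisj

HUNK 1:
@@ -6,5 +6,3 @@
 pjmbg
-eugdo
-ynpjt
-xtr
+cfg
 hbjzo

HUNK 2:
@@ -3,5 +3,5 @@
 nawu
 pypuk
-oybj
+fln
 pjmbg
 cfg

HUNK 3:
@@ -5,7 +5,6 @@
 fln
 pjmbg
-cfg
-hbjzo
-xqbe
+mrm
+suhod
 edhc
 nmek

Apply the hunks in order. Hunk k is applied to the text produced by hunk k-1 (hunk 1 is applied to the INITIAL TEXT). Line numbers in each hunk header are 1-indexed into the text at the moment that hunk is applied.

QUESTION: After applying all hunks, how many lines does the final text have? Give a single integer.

Hunk 1: at line 6 remove [eugdo,ynpjt,xtr] add [cfg] -> 12 lines: nldov ilwi nawu pypuk oybj pjmbg cfg hbjzo xqbe edhc nmek zisj
Hunk 2: at line 3 remove [oybj] add [fln] -> 12 lines: nldov ilwi nawu pypuk fln pjmbg cfg hbjzo xqbe edhc nmek zisj
Hunk 3: at line 5 remove [cfg,hbjzo,xqbe] add [mrm,suhod] -> 11 lines: nldov ilwi nawu pypuk fln pjmbg mrm suhod edhc nmek zisj
Final line count: 11

Answer: 11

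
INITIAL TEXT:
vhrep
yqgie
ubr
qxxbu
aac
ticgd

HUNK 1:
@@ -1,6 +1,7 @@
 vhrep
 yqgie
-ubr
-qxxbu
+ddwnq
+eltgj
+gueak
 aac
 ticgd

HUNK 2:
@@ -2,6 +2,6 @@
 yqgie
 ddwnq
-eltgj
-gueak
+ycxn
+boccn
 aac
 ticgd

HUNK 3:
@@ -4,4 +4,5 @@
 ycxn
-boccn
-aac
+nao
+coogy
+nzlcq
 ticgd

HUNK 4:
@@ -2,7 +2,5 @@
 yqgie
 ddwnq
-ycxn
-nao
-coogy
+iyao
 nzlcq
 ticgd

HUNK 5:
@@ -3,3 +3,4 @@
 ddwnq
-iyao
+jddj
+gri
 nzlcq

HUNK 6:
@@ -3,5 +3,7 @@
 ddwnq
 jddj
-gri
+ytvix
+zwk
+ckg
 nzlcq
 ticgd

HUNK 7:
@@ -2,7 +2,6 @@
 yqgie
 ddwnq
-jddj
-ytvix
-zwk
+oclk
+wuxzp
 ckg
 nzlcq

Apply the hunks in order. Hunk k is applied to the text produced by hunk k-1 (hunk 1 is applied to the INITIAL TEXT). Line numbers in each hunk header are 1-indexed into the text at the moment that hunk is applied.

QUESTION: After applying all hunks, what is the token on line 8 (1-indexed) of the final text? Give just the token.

Hunk 1: at line 1 remove [ubr,qxxbu] add [ddwnq,eltgj,gueak] -> 7 lines: vhrep yqgie ddwnq eltgj gueak aac ticgd
Hunk 2: at line 2 remove [eltgj,gueak] add [ycxn,boccn] -> 7 lines: vhrep yqgie ddwnq ycxn boccn aac ticgd
Hunk 3: at line 4 remove [boccn,aac] add [nao,coogy,nzlcq] -> 8 lines: vhrep yqgie ddwnq ycxn nao coogy nzlcq ticgd
Hunk 4: at line 2 remove [ycxn,nao,coogy] add [iyao] -> 6 lines: vhrep yqgie ddwnq iyao nzlcq ticgd
Hunk 5: at line 3 remove [iyao] add [jddj,gri] -> 7 lines: vhrep yqgie ddwnq jddj gri nzlcq ticgd
Hunk 6: at line 3 remove [gri] add [ytvix,zwk,ckg] -> 9 lines: vhrep yqgie ddwnq jddj ytvix zwk ckg nzlcq ticgd
Hunk 7: at line 2 remove [jddj,ytvix,zwk] add [oclk,wuxzp] -> 8 lines: vhrep yqgie ddwnq oclk wuxzp ckg nzlcq ticgd
Final line 8: ticgd

Answer: ticgd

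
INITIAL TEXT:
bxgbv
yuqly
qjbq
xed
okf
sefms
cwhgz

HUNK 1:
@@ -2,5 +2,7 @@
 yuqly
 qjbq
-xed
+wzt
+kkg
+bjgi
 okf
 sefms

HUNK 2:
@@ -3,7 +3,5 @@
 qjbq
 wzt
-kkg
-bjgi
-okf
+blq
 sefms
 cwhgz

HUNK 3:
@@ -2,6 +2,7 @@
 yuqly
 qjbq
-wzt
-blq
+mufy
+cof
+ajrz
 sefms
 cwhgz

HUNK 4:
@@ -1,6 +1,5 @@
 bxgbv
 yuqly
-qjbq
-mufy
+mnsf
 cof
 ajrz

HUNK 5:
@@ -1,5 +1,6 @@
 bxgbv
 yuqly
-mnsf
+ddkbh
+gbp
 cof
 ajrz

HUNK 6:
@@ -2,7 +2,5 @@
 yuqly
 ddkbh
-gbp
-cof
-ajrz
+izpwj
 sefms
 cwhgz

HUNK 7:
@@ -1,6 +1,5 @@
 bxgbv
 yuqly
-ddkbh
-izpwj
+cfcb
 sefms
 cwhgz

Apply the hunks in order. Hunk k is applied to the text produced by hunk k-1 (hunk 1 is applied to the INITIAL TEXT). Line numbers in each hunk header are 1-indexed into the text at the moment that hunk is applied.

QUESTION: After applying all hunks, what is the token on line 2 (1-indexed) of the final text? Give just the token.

Hunk 1: at line 2 remove [xed] add [wzt,kkg,bjgi] -> 9 lines: bxgbv yuqly qjbq wzt kkg bjgi okf sefms cwhgz
Hunk 2: at line 3 remove [kkg,bjgi,okf] add [blq] -> 7 lines: bxgbv yuqly qjbq wzt blq sefms cwhgz
Hunk 3: at line 2 remove [wzt,blq] add [mufy,cof,ajrz] -> 8 lines: bxgbv yuqly qjbq mufy cof ajrz sefms cwhgz
Hunk 4: at line 1 remove [qjbq,mufy] add [mnsf] -> 7 lines: bxgbv yuqly mnsf cof ajrz sefms cwhgz
Hunk 5: at line 1 remove [mnsf] add [ddkbh,gbp] -> 8 lines: bxgbv yuqly ddkbh gbp cof ajrz sefms cwhgz
Hunk 6: at line 2 remove [gbp,cof,ajrz] add [izpwj] -> 6 lines: bxgbv yuqly ddkbh izpwj sefms cwhgz
Hunk 7: at line 1 remove [ddkbh,izpwj] add [cfcb] -> 5 lines: bxgbv yuqly cfcb sefms cwhgz
Final line 2: yuqly

Answer: yuqly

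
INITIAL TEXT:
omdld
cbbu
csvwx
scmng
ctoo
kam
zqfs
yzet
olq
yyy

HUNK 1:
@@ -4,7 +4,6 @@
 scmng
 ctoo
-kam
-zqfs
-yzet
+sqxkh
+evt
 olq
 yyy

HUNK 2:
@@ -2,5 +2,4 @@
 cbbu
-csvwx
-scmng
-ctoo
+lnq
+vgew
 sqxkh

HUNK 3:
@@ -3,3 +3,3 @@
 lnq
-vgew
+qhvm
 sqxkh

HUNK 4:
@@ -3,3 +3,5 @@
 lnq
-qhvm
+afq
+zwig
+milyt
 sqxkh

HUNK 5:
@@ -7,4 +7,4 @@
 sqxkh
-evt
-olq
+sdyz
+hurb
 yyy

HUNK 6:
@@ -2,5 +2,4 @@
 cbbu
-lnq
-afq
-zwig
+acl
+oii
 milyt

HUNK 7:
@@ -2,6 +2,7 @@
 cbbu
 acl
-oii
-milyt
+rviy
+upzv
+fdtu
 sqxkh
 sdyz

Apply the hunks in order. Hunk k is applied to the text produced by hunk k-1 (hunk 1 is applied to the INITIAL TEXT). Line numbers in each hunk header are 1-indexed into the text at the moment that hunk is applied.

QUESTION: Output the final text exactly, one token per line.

Hunk 1: at line 4 remove [kam,zqfs,yzet] add [sqxkh,evt] -> 9 lines: omdld cbbu csvwx scmng ctoo sqxkh evt olq yyy
Hunk 2: at line 2 remove [csvwx,scmng,ctoo] add [lnq,vgew] -> 8 lines: omdld cbbu lnq vgew sqxkh evt olq yyy
Hunk 3: at line 3 remove [vgew] add [qhvm] -> 8 lines: omdld cbbu lnq qhvm sqxkh evt olq yyy
Hunk 4: at line 3 remove [qhvm] add [afq,zwig,milyt] -> 10 lines: omdld cbbu lnq afq zwig milyt sqxkh evt olq yyy
Hunk 5: at line 7 remove [evt,olq] add [sdyz,hurb] -> 10 lines: omdld cbbu lnq afq zwig milyt sqxkh sdyz hurb yyy
Hunk 6: at line 2 remove [lnq,afq,zwig] add [acl,oii] -> 9 lines: omdld cbbu acl oii milyt sqxkh sdyz hurb yyy
Hunk 7: at line 2 remove [oii,milyt] add [rviy,upzv,fdtu] -> 10 lines: omdld cbbu acl rviy upzv fdtu sqxkh sdyz hurb yyy

Answer: omdld
cbbu
acl
rviy
upzv
fdtu
sqxkh
sdyz
hurb
yyy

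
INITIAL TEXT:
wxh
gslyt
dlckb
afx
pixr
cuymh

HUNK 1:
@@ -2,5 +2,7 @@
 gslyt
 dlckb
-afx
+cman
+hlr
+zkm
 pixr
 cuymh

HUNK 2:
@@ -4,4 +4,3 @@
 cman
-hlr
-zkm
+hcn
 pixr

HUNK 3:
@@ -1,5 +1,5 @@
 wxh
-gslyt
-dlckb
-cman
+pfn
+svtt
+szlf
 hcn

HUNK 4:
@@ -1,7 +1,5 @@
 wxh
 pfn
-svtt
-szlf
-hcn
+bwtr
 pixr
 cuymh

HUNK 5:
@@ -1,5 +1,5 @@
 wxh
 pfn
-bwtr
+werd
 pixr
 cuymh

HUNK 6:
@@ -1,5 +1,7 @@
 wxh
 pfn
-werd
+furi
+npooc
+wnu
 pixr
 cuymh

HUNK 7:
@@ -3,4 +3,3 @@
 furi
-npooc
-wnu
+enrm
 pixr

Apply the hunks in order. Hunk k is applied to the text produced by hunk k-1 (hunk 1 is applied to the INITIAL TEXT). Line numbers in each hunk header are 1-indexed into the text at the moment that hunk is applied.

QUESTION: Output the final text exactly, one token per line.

Answer: wxh
pfn
furi
enrm
pixr
cuymh

Derivation:
Hunk 1: at line 2 remove [afx] add [cman,hlr,zkm] -> 8 lines: wxh gslyt dlckb cman hlr zkm pixr cuymh
Hunk 2: at line 4 remove [hlr,zkm] add [hcn] -> 7 lines: wxh gslyt dlckb cman hcn pixr cuymh
Hunk 3: at line 1 remove [gslyt,dlckb,cman] add [pfn,svtt,szlf] -> 7 lines: wxh pfn svtt szlf hcn pixr cuymh
Hunk 4: at line 1 remove [svtt,szlf,hcn] add [bwtr] -> 5 lines: wxh pfn bwtr pixr cuymh
Hunk 5: at line 1 remove [bwtr] add [werd] -> 5 lines: wxh pfn werd pixr cuymh
Hunk 6: at line 1 remove [werd] add [furi,npooc,wnu] -> 7 lines: wxh pfn furi npooc wnu pixr cuymh
Hunk 7: at line 3 remove [npooc,wnu] add [enrm] -> 6 lines: wxh pfn furi enrm pixr cuymh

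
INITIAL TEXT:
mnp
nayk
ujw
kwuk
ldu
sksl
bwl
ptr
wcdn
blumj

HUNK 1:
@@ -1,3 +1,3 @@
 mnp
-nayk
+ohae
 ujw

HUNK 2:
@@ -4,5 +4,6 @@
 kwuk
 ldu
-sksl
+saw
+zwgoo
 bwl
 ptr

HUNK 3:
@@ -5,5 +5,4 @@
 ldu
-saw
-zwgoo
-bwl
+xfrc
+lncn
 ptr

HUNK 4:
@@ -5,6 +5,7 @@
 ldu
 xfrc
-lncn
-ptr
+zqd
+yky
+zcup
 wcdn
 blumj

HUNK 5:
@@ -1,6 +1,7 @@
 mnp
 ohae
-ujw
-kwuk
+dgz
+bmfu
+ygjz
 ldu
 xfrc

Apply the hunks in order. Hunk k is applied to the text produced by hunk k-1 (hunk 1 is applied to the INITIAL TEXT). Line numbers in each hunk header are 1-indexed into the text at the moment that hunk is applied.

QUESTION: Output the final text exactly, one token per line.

Hunk 1: at line 1 remove [nayk] add [ohae] -> 10 lines: mnp ohae ujw kwuk ldu sksl bwl ptr wcdn blumj
Hunk 2: at line 4 remove [sksl] add [saw,zwgoo] -> 11 lines: mnp ohae ujw kwuk ldu saw zwgoo bwl ptr wcdn blumj
Hunk 3: at line 5 remove [saw,zwgoo,bwl] add [xfrc,lncn] -> 10 lines: mnp ohae ujw kwuk ldu xfrc lncn ptr wcdn blumj
Hunk 4: at line 5 remove [lncn,ptr] add [zqd,yky,zcup] -> 11 lines: mnp ohae ujw kwuk ldu xfrc zqd yky zcup wcdn blumj
Hunk 5: at line 1 remove [ujw,kwuk] add [dgz,bmfu,ygjz] -> 12 lines: mnp ohae dgz bmfu ygjz ldu xfrc zqd yky zcup wcdn blumj

Answer: mnp
ohae
dgz
bmfu
ygjz
ldu
xfrc
zqd
yky
zcup
wcdn
blumj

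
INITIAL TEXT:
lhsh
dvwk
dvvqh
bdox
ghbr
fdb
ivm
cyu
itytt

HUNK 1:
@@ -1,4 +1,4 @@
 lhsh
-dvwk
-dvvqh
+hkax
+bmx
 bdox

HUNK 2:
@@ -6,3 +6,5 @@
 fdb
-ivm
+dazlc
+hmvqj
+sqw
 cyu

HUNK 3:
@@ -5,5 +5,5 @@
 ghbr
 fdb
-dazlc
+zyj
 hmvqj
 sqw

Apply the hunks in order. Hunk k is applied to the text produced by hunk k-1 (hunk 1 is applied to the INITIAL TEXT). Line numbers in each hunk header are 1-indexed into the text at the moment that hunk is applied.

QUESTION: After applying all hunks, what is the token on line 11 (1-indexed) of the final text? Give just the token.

Hunk 1: at line 1 remove [dvwk,dvvqh] add [hkax,bmx] -> 9 lines: lhsh hkax bmx bdox ghbr fdb ivm cyu itytt
Hunk 2: at line 6 remove [ivm] add [dazlc,hmvqj,sqw] -> 11 lines: lhsh hkax bmx bdox ghbr fdb dazlc hmvqj sqw cyu itytt
Hunk 3: at line 5 remove [dazlc] add [zyj] -> 11 lines: lhsh hkax bmx bdox ghbr fdb zyj hmvqj sqw cyu itytt
Final line 11: itytt

Answer: itytt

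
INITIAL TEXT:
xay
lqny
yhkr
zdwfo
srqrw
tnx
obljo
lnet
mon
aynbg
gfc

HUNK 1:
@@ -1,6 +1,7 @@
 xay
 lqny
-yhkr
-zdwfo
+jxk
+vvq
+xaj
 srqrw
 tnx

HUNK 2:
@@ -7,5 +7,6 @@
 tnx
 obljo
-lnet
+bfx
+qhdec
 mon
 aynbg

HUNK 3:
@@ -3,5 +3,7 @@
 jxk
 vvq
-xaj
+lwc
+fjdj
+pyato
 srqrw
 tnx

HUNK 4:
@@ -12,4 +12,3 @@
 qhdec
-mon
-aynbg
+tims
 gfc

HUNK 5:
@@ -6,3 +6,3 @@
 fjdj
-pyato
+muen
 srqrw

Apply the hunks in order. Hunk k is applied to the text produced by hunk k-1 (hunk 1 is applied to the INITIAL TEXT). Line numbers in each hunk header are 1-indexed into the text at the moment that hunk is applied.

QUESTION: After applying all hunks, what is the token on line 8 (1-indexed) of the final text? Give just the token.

Answer: srqrw

Derivation:
Hunk 1: at line 1 remove [yhkr,zdwfo] add [jxk,vvq,xaj] -> 12 lines: xay lqny jxk vvq xaj srqrw tnx obljo lnet mon aynbg gfc
Hunk 2: at line 7 remove [lnet] add [bfx,qhdec] -> 13 lines: xay lqny jxk vvq xaj srqrw tnx obljo bfx qhdec mon aynbg gfc
Hunk 3: at line 3 remove [xaj] add [lwc,fjdj,pyato] -> 15 lines: xay lqny jxk vvq lwc fjdj pyato srqrw tnx obljo bfx qhdec mon aynbg gfc
Hunk 4: at line 12 remove [mon,aynbg] add [tims] -> 14 lines: xay lqny jxk vvq lwc fjdj pyato srqrw tnx obljo bfx qhdec tims gfc
Hunk 5: at line 6 remove [pyato] add [muen] -> 14 lines: xay lqny jxk vvq lwc fjdj muen srqrw tnx obljo bfx qhdec tims gfc
Final line 8: srqrw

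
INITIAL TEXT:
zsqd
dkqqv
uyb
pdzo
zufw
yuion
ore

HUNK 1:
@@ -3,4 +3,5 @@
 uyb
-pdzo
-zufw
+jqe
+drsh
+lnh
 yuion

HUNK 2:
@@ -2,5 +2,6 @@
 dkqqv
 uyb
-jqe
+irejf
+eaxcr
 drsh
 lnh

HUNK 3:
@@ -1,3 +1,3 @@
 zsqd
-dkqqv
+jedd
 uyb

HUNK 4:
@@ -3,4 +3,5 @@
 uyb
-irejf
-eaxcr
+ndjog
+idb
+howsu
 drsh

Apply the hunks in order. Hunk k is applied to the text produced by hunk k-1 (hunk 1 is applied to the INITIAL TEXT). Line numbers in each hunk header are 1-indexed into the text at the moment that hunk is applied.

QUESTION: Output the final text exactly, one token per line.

Answer: zsqd
jedd
uyb
ndjog
idb
howsu
drsh
lnh
yuion
ore

Derivation:
Hunk 1: at line 3 remove [pdzo,zufw] add [jqe,drsh,lnh] -> 8 lines: zsqd dkqqv uyb jqe drsh lnh yuion ore
Hunk 2: at line 2 remove [jqe] add [irejf,eaxcr] -> 9 lines: zsqd dkqqv uyb irejf eaxcr drsh lnh yuion ore
Hunk 3: at line 1 remove [dkqqv] add [jedd] -> 9 lines: zsqd jedd uyb irejf eaxcr drsh lnh yuion ore
Hunk 4: at line 3 remove [irejf,eaxcr] add [ndjog,idb,howsu] -> 10 lines: zsqd jedd uyb ndjog idb howsu drsh lnh yuion ore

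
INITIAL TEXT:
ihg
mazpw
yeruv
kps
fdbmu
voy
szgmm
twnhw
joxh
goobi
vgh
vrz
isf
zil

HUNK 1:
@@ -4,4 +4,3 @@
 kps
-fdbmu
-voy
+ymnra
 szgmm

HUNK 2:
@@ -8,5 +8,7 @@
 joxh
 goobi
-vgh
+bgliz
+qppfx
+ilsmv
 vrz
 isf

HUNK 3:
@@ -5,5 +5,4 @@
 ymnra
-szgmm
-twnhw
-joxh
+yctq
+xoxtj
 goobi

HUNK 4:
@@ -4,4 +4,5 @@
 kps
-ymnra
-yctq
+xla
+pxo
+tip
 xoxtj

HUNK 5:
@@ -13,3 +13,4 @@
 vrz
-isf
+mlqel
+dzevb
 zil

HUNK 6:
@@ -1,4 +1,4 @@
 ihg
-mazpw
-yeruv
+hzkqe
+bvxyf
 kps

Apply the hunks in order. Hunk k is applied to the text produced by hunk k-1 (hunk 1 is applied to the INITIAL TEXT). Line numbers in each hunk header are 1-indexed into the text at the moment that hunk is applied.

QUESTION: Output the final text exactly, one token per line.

Hunk 1: at line 4 remove [fdbmu,voy] add [ymnra] -> 13 lines: ihg mazpw yeruv kps ymnra szgmm twnhw joxh goobi vgh vrz isf zil
Hunk 2: at line 8 remove [vgh] add [bgliz,qppfx,ilsmv] -> 15 lines: ihg mazpw yeruv kps ymnra szgmm twnhw joxh goobi bgliz qppfx ilsmv vrz isf zil
Hunk 3: at line 5 remove [szgmm,twnhw,joxh] add [yctq,xoxtj] -> 14 lines: ihg mazpw yeruv kps ymnra yctq xoxtj goobi bgliz qppfx ilsmv vrz isf zil
Hunk 4: at line 4 remove [ymnra,yctq] add [xla,pxo,tip] -> 15 lines: ihg mazpw yeruv kps xla pxo tip xoxtj goobi bgliz qppfx ilsmv vrz isf zil
Hunk 5: at line 13 remove [isf] add [mlqel,dzevb] -> 16 lines: ihg mazpw yeruv kps xla pxo tip xoxtj goobi bgliz qppfx ilsmv vrz mlqel dzevb zil
Hunk 6: at line 1 remove [mazpw,yeruv] add [hzkqe,bvxyf] -> 16 lines: ihg hzkqe bvxyf kps xla pxo tip xoxtj goobi bgliz qppfx ilsmv vrz mlqel dzevb zil

Answer: ihg
hzkqe
bvxyf
kps
xla
pxo
tip
xoxtj
goobi
bgliz
qppfx
ilsmv
vrz
mlqel
dzevb
zil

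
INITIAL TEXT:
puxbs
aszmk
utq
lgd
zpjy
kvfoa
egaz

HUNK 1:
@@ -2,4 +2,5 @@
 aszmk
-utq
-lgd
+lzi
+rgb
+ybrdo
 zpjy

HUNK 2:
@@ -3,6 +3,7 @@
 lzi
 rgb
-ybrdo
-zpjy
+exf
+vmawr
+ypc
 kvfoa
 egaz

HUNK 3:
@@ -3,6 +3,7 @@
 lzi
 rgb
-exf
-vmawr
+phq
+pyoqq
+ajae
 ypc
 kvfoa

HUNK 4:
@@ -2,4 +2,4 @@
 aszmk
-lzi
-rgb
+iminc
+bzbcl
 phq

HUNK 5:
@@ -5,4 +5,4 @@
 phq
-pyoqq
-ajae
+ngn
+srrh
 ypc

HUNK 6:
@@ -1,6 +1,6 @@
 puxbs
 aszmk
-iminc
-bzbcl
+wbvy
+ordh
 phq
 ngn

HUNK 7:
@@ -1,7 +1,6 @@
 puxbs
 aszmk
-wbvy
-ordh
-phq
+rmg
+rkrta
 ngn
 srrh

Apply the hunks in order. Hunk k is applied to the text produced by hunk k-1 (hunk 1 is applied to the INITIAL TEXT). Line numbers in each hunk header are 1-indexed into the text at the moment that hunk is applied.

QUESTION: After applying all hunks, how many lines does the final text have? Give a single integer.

Hunk 1: at line 2 remove [utq,lgd] add [lzi,rgb,ybrdo] -> 8 lines: puxbs aszmk lzi rgb ybrdo zpjy kvfoa egaz
Hunk 2: at line 3 remove [ybrdo,zpjy] add [exf,vmawr,ypc] -> 9 lines: puxbs aszmk lzi rgb exf vmawr ypc kvfoa egaz
Hunk 3: at line 3 remove [exf,vmawr] add [phq,pyoqq,ajae] -> 10 lines: puxbs aszmk lzi rgb phq pyoqq ajae ypc kvfoa egaz
Hunk 4: at line 2 remove [lzi,rgb] add [iminc,bzbcl] -> 10 lines: puxbs aszmk iminc bzbcl phq pyoqq ajae ypc kvfoa egaz
Hunk 5: at line 5 remove [pyoqq,ajae] add [ngn,srrh] -> 10 lines: puxbs aszmk iminc bzbcl phq ngn srrh ypc kvfoa egaz
Hunk 6: at line 1 remove [iminc,bzbcl] add [wbvy,ordh] -> 10 lines: puxbs aszmk wbvy ordh phq ngn srrh ypc kvfoa egaz
Hunk 7: at line 1 remove [wbvy,ordh,phq] add [rmg,rkrta] -> 9 lines: puxbs aszmk rmg rkrta ngn srrh ypc kvfoa egaz
Final line count: 9

Answer: 9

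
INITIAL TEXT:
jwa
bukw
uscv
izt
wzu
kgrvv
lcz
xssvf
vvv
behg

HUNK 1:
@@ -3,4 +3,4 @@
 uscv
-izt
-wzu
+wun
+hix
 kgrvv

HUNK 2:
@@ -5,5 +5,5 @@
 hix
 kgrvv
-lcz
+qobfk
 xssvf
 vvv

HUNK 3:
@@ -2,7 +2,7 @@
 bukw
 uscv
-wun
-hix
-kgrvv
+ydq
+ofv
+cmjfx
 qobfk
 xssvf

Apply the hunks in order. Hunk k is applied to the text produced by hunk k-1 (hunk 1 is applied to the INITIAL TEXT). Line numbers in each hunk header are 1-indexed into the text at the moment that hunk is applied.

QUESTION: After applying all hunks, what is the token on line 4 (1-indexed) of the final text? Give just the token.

Answer: ydq

Derivation:
Hunk 1: at line 3 remove [izt,wzu] add [wun,hix] -> 10 lines: jwa bukw uscv wun hix kgrvv lcz xssvf vvv behg
Hunk 2: at line 5 remove [lcz] add [qobfk] -> 10 lines: jwa bukw uscv wun hix kgrvv qobfk xssvf vvv behg
Hunk 3: at line 2 remove [wun,hix,kgrvv] add [ydq,ofv,cmjfx] -> 10 lines: jwa bukw uscv ydq ofv cmjfx qobfk xssvf vvv behg
Final line 4: ydq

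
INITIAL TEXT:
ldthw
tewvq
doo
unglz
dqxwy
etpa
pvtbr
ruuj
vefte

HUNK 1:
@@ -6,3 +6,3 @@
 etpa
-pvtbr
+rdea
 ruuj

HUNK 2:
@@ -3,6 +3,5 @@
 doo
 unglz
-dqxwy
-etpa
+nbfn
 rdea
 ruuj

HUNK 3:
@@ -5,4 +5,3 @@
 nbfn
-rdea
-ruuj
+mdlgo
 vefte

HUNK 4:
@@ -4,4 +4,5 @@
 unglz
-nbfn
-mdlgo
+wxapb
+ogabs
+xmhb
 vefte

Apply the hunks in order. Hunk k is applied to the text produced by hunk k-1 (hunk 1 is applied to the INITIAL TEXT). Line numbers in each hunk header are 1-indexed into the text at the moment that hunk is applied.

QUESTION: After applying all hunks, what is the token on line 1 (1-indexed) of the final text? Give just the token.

Answer: ldthw

Derivation:
Hunk 1: at line 6 remove [pvtbr] add [rdea] -> 9 lines: ldthw tewvq doo unglz dqxwy etpa rdea ruuj vefte
Hunk 2: at line 3 remove [dqxwy,etpa] add [nbfn] -> 8 lines: ldthw tewvq doo unglz nbfn rdea ruuj vefte
Hunk 3: at line 5 remove [rdea,ruuj] add [mdlgo] -> 7 lines: ldthw tewvq doo unglz nbfn mdlgo vefte
Hunk 4: at line 4 remove [nbfn,mdlgo] add [wxapb,ogabs,xmhb] -> 8 lines: ldthw tewvq doo unglz wxapb ogabs xmhb vefte
Final line 1: ldthw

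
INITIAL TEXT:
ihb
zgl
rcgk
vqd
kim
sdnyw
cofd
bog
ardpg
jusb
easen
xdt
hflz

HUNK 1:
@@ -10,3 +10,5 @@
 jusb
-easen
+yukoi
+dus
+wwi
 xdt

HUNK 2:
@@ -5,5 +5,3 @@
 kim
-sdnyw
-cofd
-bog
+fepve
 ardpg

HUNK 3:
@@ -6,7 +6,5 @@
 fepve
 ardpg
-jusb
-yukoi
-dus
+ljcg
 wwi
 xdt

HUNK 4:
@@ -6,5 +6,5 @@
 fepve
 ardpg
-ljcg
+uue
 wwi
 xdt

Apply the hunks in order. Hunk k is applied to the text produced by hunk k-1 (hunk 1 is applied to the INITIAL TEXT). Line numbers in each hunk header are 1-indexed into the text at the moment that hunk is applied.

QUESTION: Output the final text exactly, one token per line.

Hunk 1: at line 10 remove [easen] add [yukoi,dus,wwi] -> 15 lines: ihb zgl rcgk vqd kim sdnyw cofd bog ardpg jusb yukoi dus wwi xdt hflz
Hunk 2: at line 5 remove [sdnyw,cofd,bog] add [fepve] -> 13 lines: ihb zgl rcgk vqd kim fepve ardpg jusb yukoi dus wwi xdt hflz
Hunk 3: at line 6 remove [jusb,yukoi,dus] add [ljcg] -> 11 lines: ihb zgl rcgk vqd kim fepve ardpg ljcg wwi xdt hflz
Hunk 4: at line 6 remove [ljcg] add [uue] -> 11 lines: ihb zgl rcgk vqd kim fepve ardpg uue wwi xdt hflz

Answer: ihb
zgl
rcgk
vqd
kim
fepve
ardpg
uue
wwi
xdt
hflz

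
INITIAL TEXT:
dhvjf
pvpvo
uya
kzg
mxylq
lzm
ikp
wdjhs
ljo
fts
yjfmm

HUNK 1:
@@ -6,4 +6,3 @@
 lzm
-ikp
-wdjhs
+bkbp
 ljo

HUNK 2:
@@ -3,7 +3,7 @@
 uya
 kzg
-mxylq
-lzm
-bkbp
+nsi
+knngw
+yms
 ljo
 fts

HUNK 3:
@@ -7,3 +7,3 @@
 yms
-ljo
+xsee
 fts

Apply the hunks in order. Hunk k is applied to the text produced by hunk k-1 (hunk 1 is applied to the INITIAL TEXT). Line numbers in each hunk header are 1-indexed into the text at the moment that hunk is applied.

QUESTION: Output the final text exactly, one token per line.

Hunk 1: at line 6 remove [ikp,wdjhs] add [bkbp] -> 10 lines: dhvjf pvpvo uya kzg mxylq lzm bkbp ljo fts yjfmm
Hunk 2: at line 3 remove [mxylq,lzm,bkbp] add [nsi,knngw,yms] -> 10 lines: dhvjf pvpvo uya kzg nsi knngw yms ljo fts yjfmm
Hunk 3: at line 7 remove [ljo] add [xsee] -> 10 lines: dhvjf pvpvo uya kzg nsi knngw yms xsee fts yjfmm

Answer: dhvjf
pvpvo
uya
kzg
nsi
knngw
yms
xsee
fts
yjfmm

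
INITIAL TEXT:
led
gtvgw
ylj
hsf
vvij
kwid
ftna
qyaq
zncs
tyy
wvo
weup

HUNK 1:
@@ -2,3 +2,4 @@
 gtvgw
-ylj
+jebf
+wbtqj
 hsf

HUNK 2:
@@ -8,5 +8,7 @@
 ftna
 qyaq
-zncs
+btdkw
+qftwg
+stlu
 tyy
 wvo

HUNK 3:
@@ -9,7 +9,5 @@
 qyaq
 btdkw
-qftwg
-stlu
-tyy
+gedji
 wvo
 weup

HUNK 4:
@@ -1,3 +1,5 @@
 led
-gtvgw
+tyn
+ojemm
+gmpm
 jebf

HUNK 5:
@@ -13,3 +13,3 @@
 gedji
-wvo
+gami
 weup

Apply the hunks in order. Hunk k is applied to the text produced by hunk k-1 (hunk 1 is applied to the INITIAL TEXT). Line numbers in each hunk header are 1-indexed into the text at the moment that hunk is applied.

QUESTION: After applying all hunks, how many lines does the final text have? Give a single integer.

Answer: 15

Derivation:
Hunk 1: at line 2 remove [ylj] add [jebf,wbtqj] -> 13 lines: led gtvgw jebf wbtqj hsf vvij kwid ftna qyaq zncs tyy wvo weup
Hunk 2: at line 8 remove [zncs] add [btdkw,qftwg,stlu] -> 15 lines: led gtvgw jebf wbtqj hsf vvij kwid ftna qyaq btdkw qftwg stlu tyy wvo weup
Hunk 3: at line 9 remove [qftwg,stlu,tyy] add [gedji] -> 13 lines: led gtvgw jebf wbtqj hsf vvij kwid ftna qyaq btdkw gedji wvo weup
Hunk 4: at line 1 remove [gtvgw] add [tyn,ojemm,gmpm] -> 15 lines: led tyn ojemm gmpm jebf wbtqj hsf vvij kwid ftna qyaq btdkw gedji wvo weup
Hunk 5: at line 13 remove [wvo] add [gami] -> 15 lines: led tyn ojemm gmpm jebf wbtqj hsf vvij kwid ftna qyaq btdkw gedji gami weup
Final line count: 15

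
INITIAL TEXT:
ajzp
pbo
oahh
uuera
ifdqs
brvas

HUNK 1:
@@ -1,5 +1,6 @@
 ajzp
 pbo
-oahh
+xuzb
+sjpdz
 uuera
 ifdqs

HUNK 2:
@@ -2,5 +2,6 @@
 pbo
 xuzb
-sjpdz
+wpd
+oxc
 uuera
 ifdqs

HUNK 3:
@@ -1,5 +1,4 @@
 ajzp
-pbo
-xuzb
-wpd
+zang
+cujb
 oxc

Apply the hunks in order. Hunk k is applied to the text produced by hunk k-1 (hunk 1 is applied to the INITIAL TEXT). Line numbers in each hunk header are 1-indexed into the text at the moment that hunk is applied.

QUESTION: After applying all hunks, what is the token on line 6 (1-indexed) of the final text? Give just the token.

Hunk 1: at line 1 remove [oahh] add [xuzb,sjpdz] -> 7 lines: ajzp pbo xuzb sjpdz uuera ifdqs brvas
Hunk 2: at line 2 remove [sjpdz] add [wpd,oxc] -> 8 lines: ajzp pbo xuzb wpd oxc uuera ifdqs brvas
Hunk 3: at line 1 remove [pbo,xuzb,wpd] add [zang,cujb] -> 7 lines: ajzp zang cujb oxc uuera ifdqs brvas
Final line 6: ifdqs

Answer: ifdqs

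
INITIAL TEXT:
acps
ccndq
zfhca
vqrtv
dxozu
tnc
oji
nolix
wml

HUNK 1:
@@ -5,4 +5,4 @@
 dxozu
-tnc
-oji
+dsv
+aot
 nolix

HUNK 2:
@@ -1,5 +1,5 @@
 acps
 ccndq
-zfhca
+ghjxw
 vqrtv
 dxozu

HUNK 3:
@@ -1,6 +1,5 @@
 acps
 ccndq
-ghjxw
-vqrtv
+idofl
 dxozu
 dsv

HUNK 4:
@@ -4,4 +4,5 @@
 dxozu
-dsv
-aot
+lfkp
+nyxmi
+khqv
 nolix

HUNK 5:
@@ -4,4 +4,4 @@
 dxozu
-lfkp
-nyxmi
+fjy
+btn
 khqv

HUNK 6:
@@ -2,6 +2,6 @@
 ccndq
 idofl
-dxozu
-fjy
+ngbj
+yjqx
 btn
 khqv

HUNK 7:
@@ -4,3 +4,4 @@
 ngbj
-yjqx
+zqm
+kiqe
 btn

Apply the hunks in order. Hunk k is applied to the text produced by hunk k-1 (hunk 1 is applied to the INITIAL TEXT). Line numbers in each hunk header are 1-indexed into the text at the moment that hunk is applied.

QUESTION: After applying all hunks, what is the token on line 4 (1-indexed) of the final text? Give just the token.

Answer: ngbj

Derivation:
Hunk 1: at line 5 remove [tnc,oji] add [dsv,aot] -> 9 lines: acps ccndq zfhca vqrtv dxozu dsv aot nolix wml
Hunk 2: at line 1 remove [zfhca] add [ghjxw] -> 9 lines: acps ccndq ghjxw vqrtv dxozu dsv aot nolix wml
Hunk 3: at line 1 remove [ghjxw,vqrtv] add [idofl] -> 8 lines: acps ccndq idofl dxozu dsv aot nolix wml
Hunk 4: at line 4 remove [dsv,aot] add [lfkp,nyxmi,khqv] -> 9 lines: acps ccndq idofl dxozu lfkp nyxmi khqv nolix wml
Hunk 5: at line 4 remove [lfkp,nyxmi] add [fjy,btn] -> 9 lines: acps ccndq idofl dxozu fjy btn khqv nolix wml
Hunk 6: at line 2 remove [dxozu,fjy] add [ngbj,yjqx] -> 9 lines: acps ccndq idofl ngbj yjqx btn khqv nolix wml
Hunk 7: at line 4 remove [yjqx] add [zqm,kiqe] -> 10 lines: acps ccndq idofl ngbj zqm kiqe btn khqv nolix wml
Final line 4: ngbj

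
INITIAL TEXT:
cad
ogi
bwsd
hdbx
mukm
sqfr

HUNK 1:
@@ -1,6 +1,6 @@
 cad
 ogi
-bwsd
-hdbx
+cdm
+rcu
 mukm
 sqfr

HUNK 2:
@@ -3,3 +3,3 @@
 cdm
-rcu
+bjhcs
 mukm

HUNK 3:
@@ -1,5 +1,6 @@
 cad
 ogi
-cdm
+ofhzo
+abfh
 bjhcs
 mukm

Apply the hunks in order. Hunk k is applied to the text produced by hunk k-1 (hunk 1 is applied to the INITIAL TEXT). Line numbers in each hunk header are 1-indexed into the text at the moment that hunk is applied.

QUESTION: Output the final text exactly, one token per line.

Answer: cad
ogi
ofhzo
abfh
bjhcs
mukm
sqfr

Derivation:
Hunk 1: at line 1 remove [bwsd,hdbx] add [cdm,rcu] -> 6 lines: cad ogi cdm rcu mukm sqfr
Hunk 2: at line 3 remove [rcu] add [bjhcs] -> 6 lines: cad ogi cdm bjhcs mukm sqfr
Hunk 3: at line 1 remove [cdm] add [ofhzo,abfh] -> 7 lines: cad ogi ofhzo abfh bjhcs mukm sqfr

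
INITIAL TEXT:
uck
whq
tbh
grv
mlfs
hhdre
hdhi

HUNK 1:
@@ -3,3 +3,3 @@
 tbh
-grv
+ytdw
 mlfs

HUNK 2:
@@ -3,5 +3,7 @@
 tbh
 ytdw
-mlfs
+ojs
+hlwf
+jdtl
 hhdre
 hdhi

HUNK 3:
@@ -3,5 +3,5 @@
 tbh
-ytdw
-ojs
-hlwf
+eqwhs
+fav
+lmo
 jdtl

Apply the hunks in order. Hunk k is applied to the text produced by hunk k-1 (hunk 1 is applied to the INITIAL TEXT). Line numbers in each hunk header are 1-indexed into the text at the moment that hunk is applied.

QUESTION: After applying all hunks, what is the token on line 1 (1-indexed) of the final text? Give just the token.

Hunk 1: at line 3 remove [grv] add [ytdw] -> 7 lines: uck whq tbh ytdw mlfs hhdre hdhi
Hunk 2: at line 3 remove [mlfs] add [ojs,hlwf,jdtl] -> 9 lines: uck whq tbh ytdw ojs hlwf jdtl hhdre hdhi
Hunk 3: at line 3 remove [ytdw,ojs,hlwf] add [eqwhs,fav,lmo] -> 9 lines: uck whq tbh eqwhs fav lmo jdtl hhdre hdhi
Final line 1: uck

Answer: uck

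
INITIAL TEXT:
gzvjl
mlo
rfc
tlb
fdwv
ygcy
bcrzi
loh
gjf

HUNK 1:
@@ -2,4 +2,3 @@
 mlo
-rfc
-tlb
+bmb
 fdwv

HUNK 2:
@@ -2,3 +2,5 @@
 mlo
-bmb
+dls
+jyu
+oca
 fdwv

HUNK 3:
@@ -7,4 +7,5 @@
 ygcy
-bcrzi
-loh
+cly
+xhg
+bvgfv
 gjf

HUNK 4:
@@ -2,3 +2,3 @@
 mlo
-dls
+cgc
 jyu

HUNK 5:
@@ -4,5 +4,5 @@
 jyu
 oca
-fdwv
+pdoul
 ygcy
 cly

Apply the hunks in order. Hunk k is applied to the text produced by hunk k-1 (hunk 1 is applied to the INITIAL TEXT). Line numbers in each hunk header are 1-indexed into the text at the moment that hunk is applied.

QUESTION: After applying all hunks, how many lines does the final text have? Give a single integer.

Answer: 11

Derivation:
Hunk 1: at line 2 remove [rfc,tlb] add [bmb] -> 8 lines: gzvjl mlo bmb fdwv ygcy bcrzi loh gjf
Hunk 2: at line 2 remove [bmb] add [dls,jyu,oca] -> 10 lines: gzvjl mlo dls jyu oca fdwv ygcy bcrzi loh gjf
Hunk 3: at line 7 remove [bcrzi,loh] add [cly,xhg,bvgfv] -> 11 lines: gzvjl mlo dls jyu oca fdwv ygcy cly xhg bvgfv gjf
Hunk 4: at line 2 remove [dls] add [cgc] -> 11 lines: gzvjl mlo cgc jyu oca fdwv ygcy cly xhg bvgfv gjf
Hunk 5: at line 4 remove [fdwv] add [pdoul] -> 11 lines: gzvjl mlo cgc jyu oca pdoul ygcy cly xhg bvgfv gjf
Final line count: 11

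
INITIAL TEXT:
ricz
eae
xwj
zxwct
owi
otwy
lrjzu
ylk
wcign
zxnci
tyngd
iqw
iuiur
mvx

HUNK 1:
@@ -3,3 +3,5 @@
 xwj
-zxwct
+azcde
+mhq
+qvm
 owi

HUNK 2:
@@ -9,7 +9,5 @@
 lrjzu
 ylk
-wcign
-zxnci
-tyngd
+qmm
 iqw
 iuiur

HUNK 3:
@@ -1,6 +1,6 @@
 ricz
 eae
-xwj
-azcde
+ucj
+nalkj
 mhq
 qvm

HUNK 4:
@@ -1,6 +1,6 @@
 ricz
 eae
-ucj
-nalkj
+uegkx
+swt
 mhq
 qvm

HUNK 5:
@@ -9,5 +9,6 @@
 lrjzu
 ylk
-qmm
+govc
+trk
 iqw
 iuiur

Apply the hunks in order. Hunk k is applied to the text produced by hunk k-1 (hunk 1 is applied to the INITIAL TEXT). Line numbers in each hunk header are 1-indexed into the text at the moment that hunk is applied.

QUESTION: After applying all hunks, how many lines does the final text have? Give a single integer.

Answer: 15

Derivation:
Hunk 1: at line 3 remove [zxwct] add [azcde,mhq,qvm] -> 16 lines: ricz eae xwj azcde mhq qvm owi otwy lrjzu ylk wcign zxnci tyngd iqw iuiur mvx
Hunk 2: at line 9 remove [wcign,zxnci,tyngd] add [qmm] -> 14 lines: ricz eae xwj azcde mhq qvm owi otwy lrjzu ylk qmm iqw iuiur mvx
Hunk 3: at line 1 remove [xwj,azcde] add [ucj,nalkj] -> 14 lines: ricz eae ucj nalkj mhq qvm owi otwy lrjzu ylk qmm iqw iuiur mvx
Hunk 4: at line 1 remove [ucj,nalkj] add [uegkx,swt] -> 14 lines: ricz eae uegkx swt mhq qvm owi otwy lrjzu ylk qmm iqw iuiur mvx
Hunk 5: at line 9 remove [qmm] add [govc,trk] -> 15 lines: ricz eae uegkx swt mhq qvm owi otwy lrjzu ylk govc trk iqw iuiur mvx
Final line count: 15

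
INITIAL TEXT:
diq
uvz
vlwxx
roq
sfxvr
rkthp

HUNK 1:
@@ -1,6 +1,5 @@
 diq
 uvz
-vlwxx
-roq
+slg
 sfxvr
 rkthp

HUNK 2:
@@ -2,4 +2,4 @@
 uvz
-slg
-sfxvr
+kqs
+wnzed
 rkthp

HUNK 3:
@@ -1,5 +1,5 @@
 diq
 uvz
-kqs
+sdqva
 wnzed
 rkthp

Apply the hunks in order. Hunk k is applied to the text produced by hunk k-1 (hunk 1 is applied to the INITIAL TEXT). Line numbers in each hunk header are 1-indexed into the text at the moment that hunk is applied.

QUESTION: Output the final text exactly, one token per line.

Answer: diq
uvz
sdqva
wnzed
rkthp

Derivation:
Hunk 1: at line 1 remove [vlwxx,roq] add [slg] -> 5 lines: diq uvz slg sfxvr rkthp
Hunk 2: at line 2 remove [slg,sfxvr] add [kqs,wnzed] -> 5 lines: diq uvz kqs wnzed rkthp
Hunk 3: at line 1 remove [kqs] add [sdqva] -> 5 lines: diq uvz sdqva wnzed rkthp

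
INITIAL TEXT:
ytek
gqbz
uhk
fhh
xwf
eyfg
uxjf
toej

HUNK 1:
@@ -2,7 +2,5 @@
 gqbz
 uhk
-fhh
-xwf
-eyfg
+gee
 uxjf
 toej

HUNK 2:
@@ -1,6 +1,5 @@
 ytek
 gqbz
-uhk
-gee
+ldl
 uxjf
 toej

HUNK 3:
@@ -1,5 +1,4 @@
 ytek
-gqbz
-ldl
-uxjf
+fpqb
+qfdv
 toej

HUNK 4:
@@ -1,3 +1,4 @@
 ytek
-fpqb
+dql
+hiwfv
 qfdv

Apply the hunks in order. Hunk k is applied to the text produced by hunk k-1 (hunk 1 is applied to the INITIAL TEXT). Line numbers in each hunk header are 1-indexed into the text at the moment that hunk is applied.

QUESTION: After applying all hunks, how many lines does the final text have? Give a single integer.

Answer: 5

Derivation:
Hunk 1: at line 2 remove [fhh,xwf,eyfg] add [gee] -> 6 lines: ytek gqbz uhk gee uxjf toej
Hunk 2: at line 1 remove [uhk,gee] add [ldl] -> 5 lines: ytek gqbz ldl uxjf toej
Hunk 3: at line 1 remove [gqbz,ldl,uxjf] add [fpqb,qfdv] -> 4 lines: ytek fpqb qfdv toej
Hunk 4: at line 1 remove [fpqb] add [dql,hiwfv] -> 5 lines: ytek dql hiwfv qfdv toej
Final line count: 5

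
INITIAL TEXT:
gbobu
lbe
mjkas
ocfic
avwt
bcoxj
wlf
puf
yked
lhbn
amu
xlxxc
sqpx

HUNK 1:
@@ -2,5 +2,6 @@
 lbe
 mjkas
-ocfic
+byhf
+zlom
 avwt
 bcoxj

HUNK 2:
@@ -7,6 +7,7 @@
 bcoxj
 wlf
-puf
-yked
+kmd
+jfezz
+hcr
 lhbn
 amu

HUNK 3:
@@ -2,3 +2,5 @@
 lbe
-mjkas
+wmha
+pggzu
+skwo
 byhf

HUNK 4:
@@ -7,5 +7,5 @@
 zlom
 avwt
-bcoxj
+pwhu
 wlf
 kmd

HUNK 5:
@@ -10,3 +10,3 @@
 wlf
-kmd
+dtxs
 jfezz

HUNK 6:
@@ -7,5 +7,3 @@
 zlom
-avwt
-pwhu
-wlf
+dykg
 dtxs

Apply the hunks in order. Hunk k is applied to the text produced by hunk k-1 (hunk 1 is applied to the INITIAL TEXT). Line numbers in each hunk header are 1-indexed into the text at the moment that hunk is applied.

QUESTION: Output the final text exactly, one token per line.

Hunk 1: at line 2 remove [ocfic] add [byhf,zlom] -> 14 lines: gbobu lbe mjkas byhf zlom avwt bcoxj wlf puf yked lhbn amu xlxxc sqpx
Hunk 2: at line 7 remove [puf,yked] add [kmd,jfezz,hcr] -> 15 lines: gbobu lbe mjkas byhf zlom avwt bcoxj wlf kmd jfezz hcr lhbn amu xlxxc sqpx
Hunk 3: at line 2 remove [mjkas] add [wmha,pggzu,skwo] -> 17 lines: gbobu lbe wmha pggzu skwo byhf zlom avwt bcoxj wlf kmd jfezz hcr lhbn amu xlxxc sqpx
Hunk 4: at line 7 remove [bcoxj] add [pwhu] -> 17 lines: gbobu lbe wmha pggzu skwo byhf zlom avwt pwhu wlf kmd jfezz hcr lhbn amu xlxxc sqpx
Hunk 5: at line 10 remove [kmd] add [dtxs] -> 17 lines: gbobu lbe wmha pggzu skwo byhf zlom avwt pwhu wlf dtxs jfezz hcr lhbn amu xlxxc sqpx
Hunk 6: at line 7 remove [avwt,pwhu,wlf] add [dykg] -> 15 lines: gbobu lbe wmha pggzu skwo byhf zlom dykg dtxs jfezz hcr lhbn amu xlxxc sqpx

Answer: gbobu
lbe
wmha
pggzu
skwo
byhf
zlom
dykg
dtxs
jfezz
hcr
lhbn
amu
xlxxc
sqpx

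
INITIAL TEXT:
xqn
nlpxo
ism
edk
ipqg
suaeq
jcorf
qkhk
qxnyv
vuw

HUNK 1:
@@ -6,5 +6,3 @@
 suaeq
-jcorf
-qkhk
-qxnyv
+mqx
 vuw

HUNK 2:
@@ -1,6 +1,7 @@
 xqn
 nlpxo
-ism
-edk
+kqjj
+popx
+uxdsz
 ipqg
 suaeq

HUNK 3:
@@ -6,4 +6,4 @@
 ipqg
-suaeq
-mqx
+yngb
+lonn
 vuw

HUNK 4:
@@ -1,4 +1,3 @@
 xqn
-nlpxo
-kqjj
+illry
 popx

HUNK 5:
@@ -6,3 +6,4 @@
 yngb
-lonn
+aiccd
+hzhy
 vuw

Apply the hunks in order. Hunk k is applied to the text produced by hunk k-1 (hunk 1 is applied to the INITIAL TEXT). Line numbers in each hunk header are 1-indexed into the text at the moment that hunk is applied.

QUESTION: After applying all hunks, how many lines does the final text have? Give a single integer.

Hunk 1: at line 6 remove [jcorf,qkhk,qxnyv] add [mqx] -> 8 lines: xqn nlpxo ism edk ipqg suaeq mqx vuw
Hunk 2: at line 1 remove [ism,edk] add [kqjj,popx,uxdsz] -> 9 lines: xqn nlpxo kqjj popx uxdsz ipqg suaeq mqx vuw
Hunk 3: at line 6 remove [suaeq,mqx] add [yngb,lonn] -> 9 lines: xqn nlpxo kqjj popx uxdsz ipqg yngb lonn vuw
Hunk 4: at line 1 remove [nlpxo,kqjj] add [illry] -> 8 lines: xqn illry popx uxdsz ipqg yngb lonn vuw
Hunk 5: at line 6 remove [lonn] add [aiccd,hzhy] -> 9 lines: xqn illry popx uxdsz ipqg yngb aiccd hzhy vuw
Final line count: 9

Answer: 9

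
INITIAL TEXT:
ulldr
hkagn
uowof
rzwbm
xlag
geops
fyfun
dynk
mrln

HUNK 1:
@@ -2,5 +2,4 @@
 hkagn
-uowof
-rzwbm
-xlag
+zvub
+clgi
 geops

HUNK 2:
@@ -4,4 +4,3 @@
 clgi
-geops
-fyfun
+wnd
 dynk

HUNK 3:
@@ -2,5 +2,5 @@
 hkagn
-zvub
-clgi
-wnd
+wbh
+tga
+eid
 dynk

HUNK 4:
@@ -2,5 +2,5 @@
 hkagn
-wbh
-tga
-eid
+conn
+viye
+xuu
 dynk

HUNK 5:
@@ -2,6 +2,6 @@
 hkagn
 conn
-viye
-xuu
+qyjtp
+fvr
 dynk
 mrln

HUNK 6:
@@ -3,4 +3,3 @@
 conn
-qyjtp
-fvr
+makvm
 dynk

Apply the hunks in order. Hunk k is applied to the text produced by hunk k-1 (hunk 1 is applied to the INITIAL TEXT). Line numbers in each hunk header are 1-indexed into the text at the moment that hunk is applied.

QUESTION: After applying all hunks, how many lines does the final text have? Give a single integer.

Answer: 6

Derivation:
Hunk 1: at line 2 remove [uowof,rzwbm,xlag] add [zvub,clgi] -> 8 lines: ulldr hkagn zvub clgi geops fyfun dynk mrln
Hunk 2: at line 4 remove [geops,fyfun] add [wnd] -> 7 lines: ulldr hkagn zvub clgi wnd dynk mrln
Hunk 3: at line 2 remove [zvub,clgi,wnd] add [wbh,tga,eid] -> 7 lines: ulldr hkagn wbh tga eid dynk mrln
Hunk 4: at line 2 remove [wbh,tga,eid] add [conn,viye,xuu] -> 7 lines: ulldr hkagn conn viye xuu dynk mrln
Hunk 5: at line 2 remove [viye,xuu] add [qyjtp,fvr] -> 7 lines: ulldr hkagn conn qyjtp fvr dynk mrln
Hunk 6: at line 3 remove [qyjtp,fvr] add [makvm] -> 6 lines: ulldr hkagn conn makvm dynk mrln
Final line count: 6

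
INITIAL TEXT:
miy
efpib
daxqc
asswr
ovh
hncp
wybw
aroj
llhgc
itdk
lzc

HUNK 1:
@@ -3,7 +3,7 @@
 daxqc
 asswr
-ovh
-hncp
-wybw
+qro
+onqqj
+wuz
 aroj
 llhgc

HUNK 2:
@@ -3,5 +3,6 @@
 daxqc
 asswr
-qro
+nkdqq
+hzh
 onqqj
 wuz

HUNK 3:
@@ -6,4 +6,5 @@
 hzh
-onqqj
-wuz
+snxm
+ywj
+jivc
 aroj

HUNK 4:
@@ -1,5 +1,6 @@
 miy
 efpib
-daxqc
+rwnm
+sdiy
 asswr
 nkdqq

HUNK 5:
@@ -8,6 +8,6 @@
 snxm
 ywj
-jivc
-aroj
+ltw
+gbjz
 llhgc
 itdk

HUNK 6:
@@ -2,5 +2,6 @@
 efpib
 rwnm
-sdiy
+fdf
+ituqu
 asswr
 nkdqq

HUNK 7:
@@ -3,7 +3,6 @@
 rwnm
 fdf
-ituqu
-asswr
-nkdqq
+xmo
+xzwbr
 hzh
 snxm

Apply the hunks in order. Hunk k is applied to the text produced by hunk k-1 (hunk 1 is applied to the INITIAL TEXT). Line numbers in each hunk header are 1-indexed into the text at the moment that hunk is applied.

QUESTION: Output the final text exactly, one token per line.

Hunk 1: at line 3 remove [ovh,hncp,wybw] add [qro,onqqj,wuz] -> 11 lines: miy efpib daxqc asswr qro onqqj wuz aroj llhgc itdk lzc
Hunk 2: at line 3 remove [qro] add [nkdqq,hzh] -> 12 lines: miy efpib daxqc asswr nkdqq hzh onqqj wuz aroj llhgc itdk lzc
Hunk 3: at line 6 remove [onqqj,wuz] add [snxm,ywj,jivc] -> 13 lines: miy efpib daxqc asswr nkdqq hzh snxm ywj jivc aroj llhgc itdk lzc
Hunk 4: at line 1 remove [daxqc] add [rwnm,sdiy] -> 14 lines: miy efpib rwnm sdiy asswr nkdqq hzh snxm ywj jivc aroj llhgc itdk lzc
Hunk 5: at line 8 remove [jivc,aroj] add [ltw,gbjz] -> 14 lines: miy efpib rwnm sdiy asswr nkdqq hzh snxm ywj ltw gbjz llhgc itdk lzc
Hunk 6: at line 2 remove [sdiy] add [fdf,ituqu] -> 15 lines: miy efpib rwnm fdf ituqu asswr nkdqq hzh snxm ywj ltw gbjz llhgc itdk lzc
Hunk 7: at line 3 remove [ituqu,asswr,nkdqq] add [xmo,xzwbr] -> 14 lines: miy efpib rwnm fdf xmo xzwbr hzh snxm ywj ltw gbjz llhgc itdk lzc

Answer: miy
efpib
rwnm
fdf
xmo
xzwbr
hzh
snxm
ywj
ltw
gbjz
llhgc
itdk
lzc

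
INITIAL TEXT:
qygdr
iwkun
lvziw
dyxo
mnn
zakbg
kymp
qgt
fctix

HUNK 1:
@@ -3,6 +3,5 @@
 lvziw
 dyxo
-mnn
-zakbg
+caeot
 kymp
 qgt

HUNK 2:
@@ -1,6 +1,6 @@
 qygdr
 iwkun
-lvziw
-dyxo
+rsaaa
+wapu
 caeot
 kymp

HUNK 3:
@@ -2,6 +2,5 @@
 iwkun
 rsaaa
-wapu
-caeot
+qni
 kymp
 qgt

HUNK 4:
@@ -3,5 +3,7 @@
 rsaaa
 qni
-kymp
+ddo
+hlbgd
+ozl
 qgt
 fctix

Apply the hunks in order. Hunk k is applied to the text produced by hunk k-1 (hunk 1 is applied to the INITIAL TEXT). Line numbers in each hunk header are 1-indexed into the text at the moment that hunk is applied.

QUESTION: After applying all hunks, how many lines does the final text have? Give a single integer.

Hunk 1: at line 3 remove [mnn,zakbg] add [caeot] -> 8 lines: qygdr iwkun lvziw dyxo caeot kymp qgt fctix
Hunk 2: at line 1 remove [lvziw,dyxo] add [rsaaa,wapu] -> 8 lines: qygdr iwkun rsaaa wapu caeot kymp qgt fctix
Hunk 3: at line 2 remove [wapu,caeot] add [qni] -> 7 lines: qygdr iwkun rsaaa qni kymp qgt fctix
Hunk 4: at line 3 remove [kymp] add [ddo,hlbgd,ozl] -> 9 lines: qygdr iwkun rsaaa qni ddo hlbgd ozl qgt fctix
Final line count: 9

Answer: 9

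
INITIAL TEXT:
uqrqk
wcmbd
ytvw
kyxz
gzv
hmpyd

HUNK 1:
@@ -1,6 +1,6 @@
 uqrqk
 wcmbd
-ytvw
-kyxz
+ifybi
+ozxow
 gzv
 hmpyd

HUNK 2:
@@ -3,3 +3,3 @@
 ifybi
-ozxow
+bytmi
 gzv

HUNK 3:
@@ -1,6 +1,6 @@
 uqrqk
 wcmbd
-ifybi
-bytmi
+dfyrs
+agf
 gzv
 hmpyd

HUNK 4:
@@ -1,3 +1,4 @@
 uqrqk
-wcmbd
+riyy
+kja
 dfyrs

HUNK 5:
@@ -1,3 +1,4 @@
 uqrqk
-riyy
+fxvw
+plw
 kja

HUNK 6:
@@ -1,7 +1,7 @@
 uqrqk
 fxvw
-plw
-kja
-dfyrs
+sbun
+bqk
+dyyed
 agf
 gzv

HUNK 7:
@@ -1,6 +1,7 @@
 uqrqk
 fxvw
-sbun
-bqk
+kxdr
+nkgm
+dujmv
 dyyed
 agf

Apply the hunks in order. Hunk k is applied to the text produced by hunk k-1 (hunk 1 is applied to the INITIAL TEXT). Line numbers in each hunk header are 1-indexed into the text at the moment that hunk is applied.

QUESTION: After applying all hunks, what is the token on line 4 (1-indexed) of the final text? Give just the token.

Answer: nkgm

Derivation:
Hunk 1: at line 1 remove [ytvw,kyxz] add [ifybi,ozxow] -> 6 lines: uqrqk wcmbd ifybi ozxow gzv hmpyd
Hunk 2: at line 3 remove [ozxow] add [bytmi] -> 6 lines: uqrqk wcmbd ifybi bytmi gzv hmpyd
Hunk 3: at line 1 remove [ifybi,bytmi] add [dfyrs,agf] -> 6 lines: uqrqk wcmbd dfyrs agf gzv hmpyd
Hunk 4: at line 1 remove [wcmbd] add [riyy,kja] -> 7 lines: uqrqk riyy kja dfyrs agf gzv hmpyd
Hunk 5: at line 1 remove [riyy] add [fxvw,plw] -> 8 lines: uqrqk fxvw plw kja dfyrs agf gzv hmpyd
Hunk 6: at line 1 remove [plw,kja,dfyrs] add [sbun,bqk,dyyed] -> 8 lines: uqrqk fxvw sbun bqk dyyed agf gzv hmpyd
Hunk 7: at line 1 remove [sbun,bqk] add [kxdr,nkgm,dujmv] -> 9 lines: uqrqk fxvw kxdr nkgm dujmv dyyed agf gzv hmpyd
Final line 4: nkgm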